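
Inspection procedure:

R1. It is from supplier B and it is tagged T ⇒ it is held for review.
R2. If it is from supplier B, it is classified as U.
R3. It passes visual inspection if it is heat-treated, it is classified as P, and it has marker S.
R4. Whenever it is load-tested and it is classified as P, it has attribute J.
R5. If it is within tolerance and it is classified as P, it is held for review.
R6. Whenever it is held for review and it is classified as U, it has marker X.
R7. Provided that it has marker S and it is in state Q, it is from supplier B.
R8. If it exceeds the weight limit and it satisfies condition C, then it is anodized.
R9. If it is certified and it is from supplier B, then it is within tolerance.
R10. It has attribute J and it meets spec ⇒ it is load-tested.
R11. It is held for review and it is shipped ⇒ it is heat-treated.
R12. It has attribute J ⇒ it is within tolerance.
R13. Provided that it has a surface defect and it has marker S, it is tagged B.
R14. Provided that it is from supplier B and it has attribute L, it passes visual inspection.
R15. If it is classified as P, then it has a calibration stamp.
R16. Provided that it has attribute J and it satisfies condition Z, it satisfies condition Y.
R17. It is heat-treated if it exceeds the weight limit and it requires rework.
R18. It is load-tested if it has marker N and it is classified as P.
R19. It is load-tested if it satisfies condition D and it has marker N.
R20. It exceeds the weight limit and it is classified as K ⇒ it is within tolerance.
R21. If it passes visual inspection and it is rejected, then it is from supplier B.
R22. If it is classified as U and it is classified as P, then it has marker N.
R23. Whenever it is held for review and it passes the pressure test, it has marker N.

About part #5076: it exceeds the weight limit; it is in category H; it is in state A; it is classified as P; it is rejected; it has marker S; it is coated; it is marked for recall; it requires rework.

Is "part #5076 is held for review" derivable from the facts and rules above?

By R17 (it exceeds the weight limit, it requires rework): it is heat-treated.
By R3 (it is heat-treated, it is classified as P, it has marker S): it passes visual inspection.
By R21 (it passes visual inspection, it is rejected): it is from supplier B.
By R2 (it is from supplier B): it is classified as U.
By R22 (it is classified as U, it is classified as P): it has marker N.
By R18 (it has marker N, it is classified as P): it is load-tested.
By R4 (it is load-tested, it is classified as P): it has attribute J.
By R12 (it has attribute J): it is within tolerance.
By R5 (it is within tolerance, it is classified as P): it is held for review.

Yes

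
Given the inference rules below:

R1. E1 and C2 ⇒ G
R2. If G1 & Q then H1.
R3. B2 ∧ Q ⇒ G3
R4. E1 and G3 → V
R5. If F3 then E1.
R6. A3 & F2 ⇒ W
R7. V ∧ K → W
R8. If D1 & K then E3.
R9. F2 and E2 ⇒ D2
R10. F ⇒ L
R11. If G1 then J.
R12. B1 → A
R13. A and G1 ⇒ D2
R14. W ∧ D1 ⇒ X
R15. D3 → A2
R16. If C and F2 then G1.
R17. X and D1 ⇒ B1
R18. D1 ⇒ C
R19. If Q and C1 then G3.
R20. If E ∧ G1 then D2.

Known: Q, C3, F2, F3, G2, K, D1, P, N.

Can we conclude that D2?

Forward chaining from the given facts derives: E1, E3, C, G1, H1, J.
Rules concluding D2: R9 needs E2; R13 needs A; R20 needs E — none of these are established.

No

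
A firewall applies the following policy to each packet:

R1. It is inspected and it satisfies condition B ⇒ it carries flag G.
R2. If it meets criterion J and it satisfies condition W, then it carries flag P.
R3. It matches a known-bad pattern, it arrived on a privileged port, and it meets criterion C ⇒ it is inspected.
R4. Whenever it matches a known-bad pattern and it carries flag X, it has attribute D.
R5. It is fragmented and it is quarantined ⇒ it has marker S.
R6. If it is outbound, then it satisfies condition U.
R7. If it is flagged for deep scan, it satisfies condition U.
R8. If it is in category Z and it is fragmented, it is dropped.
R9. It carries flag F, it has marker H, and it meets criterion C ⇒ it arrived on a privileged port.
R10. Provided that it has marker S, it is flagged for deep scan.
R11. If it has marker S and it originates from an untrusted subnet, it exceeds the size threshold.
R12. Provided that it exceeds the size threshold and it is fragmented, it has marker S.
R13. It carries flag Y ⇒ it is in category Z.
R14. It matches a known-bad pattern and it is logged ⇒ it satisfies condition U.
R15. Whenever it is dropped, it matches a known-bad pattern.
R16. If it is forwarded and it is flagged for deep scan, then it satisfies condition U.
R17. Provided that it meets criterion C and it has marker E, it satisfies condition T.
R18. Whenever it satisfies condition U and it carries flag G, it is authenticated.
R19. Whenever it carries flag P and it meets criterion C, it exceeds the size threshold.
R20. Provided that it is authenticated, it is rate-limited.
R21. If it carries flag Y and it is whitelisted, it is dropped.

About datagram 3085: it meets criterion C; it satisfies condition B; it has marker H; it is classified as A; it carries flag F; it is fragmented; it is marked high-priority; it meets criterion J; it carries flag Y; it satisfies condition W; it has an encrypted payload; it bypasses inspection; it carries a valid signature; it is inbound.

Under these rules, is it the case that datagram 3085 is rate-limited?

By R2 (it meets criterion J, it satisfies condition W): it carries flag P.
By R9 (it carries flag F, it has marker H, it meets criterion C): it arrived on a privileged port.
By R13 (it carries flag Y): it is in category Z.
By R19 (it carries flag P, it meets criterion C): it exceeds the size threshold.
By R8 (it is in category Z, it is fragmented): it is dropped.
By R12 (it exceeds the size threshold, it is fragmented): it has marker S.
By R15 (it is dropped): it matches a known-bad pattern.
By R3 (it matches a known-bad pattern, it arrived on a privileged port, it meets criterion C): it is inspected.
By R10 (it has marker S): it is flagged for deep scan.
By R1 (it is inspected, it satisfies condition B): it carries flag G.
By R7 (it is flagged for deep scan): it satisfies condition U.
By R18 (it satisfies condition U, it carries flag G): it is authenticated.
By R20 (it is authenticated): it is rate-limited.

Yes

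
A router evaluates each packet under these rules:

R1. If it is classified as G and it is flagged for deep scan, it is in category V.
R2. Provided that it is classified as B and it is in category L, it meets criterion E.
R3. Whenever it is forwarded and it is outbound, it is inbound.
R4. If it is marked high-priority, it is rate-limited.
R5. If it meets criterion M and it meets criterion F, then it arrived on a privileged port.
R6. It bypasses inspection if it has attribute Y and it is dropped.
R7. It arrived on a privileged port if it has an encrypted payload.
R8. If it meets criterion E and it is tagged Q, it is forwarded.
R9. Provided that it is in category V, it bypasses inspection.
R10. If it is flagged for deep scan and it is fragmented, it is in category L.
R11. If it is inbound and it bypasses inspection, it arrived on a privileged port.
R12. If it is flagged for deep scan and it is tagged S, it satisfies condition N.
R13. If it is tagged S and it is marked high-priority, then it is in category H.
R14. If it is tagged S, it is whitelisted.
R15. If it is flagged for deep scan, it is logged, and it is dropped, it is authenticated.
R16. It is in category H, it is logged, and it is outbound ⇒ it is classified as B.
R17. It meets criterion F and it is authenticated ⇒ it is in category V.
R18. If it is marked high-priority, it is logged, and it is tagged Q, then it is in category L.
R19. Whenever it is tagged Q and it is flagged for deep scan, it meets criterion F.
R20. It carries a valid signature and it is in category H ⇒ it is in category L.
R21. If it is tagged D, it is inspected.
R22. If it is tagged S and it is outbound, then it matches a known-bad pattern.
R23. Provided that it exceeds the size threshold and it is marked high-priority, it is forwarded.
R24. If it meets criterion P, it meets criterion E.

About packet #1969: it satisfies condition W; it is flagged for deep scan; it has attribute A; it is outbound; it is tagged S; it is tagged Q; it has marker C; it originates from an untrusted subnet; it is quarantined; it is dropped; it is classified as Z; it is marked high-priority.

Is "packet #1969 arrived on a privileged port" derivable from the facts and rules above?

Forward chaining from the given facts derives: is rate-limited, satisfies condition N, is in category H, is whitelisted, meets criterion F, matches a known-bad pattern.
Rules concluding "it arrived on a privileged port": R5 needs "it meets criterion M"; R7 needs "it has an encrypted payload"; R11 needs "it is inbound" — none of these are established.

No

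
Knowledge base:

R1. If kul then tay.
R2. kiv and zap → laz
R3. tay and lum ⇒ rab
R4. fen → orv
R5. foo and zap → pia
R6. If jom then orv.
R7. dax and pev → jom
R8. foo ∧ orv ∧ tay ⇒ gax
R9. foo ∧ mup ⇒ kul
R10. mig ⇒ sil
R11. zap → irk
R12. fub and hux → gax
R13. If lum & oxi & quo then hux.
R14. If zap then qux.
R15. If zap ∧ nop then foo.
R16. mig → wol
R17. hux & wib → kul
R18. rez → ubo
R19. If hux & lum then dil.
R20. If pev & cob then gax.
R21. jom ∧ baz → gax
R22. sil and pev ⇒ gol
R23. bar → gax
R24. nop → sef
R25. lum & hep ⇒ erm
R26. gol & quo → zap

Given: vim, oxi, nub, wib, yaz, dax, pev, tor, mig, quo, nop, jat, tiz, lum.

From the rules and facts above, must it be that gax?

jom  (by R7: dax, pev)
sil  (by R10: mig)
hux  (by R13: lum, oxi, quo)
kul  (by R17: hux, wib)
gol  (by R22: sil, pev)
zap  (by R26: gol, quo)
tay  (by R1: kul)
orv  (by R6: jom)
foo  (by R15: zap, nop)
gax  (by R8: foo, orv, tay)

Yes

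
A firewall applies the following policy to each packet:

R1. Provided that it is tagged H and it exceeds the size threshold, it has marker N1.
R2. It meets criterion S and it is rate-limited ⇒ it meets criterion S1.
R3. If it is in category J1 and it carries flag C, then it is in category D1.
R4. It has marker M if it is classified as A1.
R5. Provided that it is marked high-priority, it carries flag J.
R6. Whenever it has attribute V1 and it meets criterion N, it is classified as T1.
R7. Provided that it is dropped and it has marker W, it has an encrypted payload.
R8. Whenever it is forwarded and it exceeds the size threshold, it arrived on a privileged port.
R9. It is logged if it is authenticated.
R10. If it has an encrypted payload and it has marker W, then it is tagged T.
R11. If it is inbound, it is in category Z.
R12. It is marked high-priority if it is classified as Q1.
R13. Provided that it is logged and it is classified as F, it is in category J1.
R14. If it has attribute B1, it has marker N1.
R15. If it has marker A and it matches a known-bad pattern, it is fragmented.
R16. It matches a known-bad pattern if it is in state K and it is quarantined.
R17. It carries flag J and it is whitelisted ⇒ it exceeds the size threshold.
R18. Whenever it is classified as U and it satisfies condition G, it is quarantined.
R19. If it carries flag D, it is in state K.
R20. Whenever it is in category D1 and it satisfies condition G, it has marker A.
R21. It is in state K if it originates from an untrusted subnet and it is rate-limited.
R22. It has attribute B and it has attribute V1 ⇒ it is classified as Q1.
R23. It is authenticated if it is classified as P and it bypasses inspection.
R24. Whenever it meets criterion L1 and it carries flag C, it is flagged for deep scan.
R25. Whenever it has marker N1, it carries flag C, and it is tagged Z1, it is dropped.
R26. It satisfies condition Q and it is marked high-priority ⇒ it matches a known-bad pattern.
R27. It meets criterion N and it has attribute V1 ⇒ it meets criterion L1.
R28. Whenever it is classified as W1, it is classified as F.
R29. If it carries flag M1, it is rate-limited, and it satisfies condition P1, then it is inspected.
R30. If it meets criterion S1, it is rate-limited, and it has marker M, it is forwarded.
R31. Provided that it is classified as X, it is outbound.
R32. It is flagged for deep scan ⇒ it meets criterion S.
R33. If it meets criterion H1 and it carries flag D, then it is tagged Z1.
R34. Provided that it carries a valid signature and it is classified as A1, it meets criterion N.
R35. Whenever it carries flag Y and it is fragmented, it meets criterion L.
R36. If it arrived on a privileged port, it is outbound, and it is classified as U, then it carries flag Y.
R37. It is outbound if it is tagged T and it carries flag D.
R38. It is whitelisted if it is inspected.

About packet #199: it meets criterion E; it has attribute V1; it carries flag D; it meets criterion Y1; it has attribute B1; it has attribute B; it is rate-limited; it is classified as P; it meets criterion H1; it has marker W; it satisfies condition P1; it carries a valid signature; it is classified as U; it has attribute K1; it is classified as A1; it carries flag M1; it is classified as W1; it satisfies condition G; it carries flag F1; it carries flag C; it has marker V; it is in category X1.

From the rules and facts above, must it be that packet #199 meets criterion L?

No

Forward chaining from the given facts derives: has marker M, has marker N1, is quarantined, is in state K, is classified as Q1, is classified as F, is inspected, is tagged Z1, meets criterion N, is whitelisted, is classified as T1, is marked high-priority, matches a known-bad pattern, is dropped, meets criterion L1, carries flag J, has an encrypted payload, is tagged T, exceeds the size threshold, is flagged for deep scan, meets criterion S, is outbound, meets criterion S1, is forwarded, arrived on a privileged port, carries flag Y.
The only rule concluding "it meets criterion L" is R35, which needs "it is fragmented"; that is never established.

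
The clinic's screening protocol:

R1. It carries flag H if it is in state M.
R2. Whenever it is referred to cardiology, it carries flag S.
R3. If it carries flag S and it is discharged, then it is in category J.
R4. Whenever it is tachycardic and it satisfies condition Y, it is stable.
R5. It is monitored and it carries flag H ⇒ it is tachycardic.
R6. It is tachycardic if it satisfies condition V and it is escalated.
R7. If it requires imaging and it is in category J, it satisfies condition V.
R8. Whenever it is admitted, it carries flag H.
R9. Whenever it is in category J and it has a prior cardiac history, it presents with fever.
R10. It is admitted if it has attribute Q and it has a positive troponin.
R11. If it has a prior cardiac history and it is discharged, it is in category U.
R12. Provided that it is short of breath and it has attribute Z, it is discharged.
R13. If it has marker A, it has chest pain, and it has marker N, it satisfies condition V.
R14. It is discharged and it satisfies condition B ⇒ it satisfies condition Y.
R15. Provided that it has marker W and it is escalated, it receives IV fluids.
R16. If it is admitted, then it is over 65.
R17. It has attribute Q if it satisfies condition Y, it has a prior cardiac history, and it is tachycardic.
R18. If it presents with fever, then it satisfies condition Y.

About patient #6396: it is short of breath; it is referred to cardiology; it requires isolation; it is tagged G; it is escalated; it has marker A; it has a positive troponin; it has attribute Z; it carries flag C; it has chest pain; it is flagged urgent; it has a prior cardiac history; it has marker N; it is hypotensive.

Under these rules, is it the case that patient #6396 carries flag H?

By R2 (it is referred to cardiology): it carries flag S.
By R12 (it is short of breath, it has attribute Z): it is discharged.
By R13 (it has marker A, it has chest pain, it has marker N): it satisfies condition V.
By R3 (it carries flag S, it is discharged): it is in category J.
By R6 (it satisfies condition V, it is escalated): it is tachycardic.
By R9 (it is in category J, it has a prior cardiac history): it presents with fever.
By R18 (it presents with fever): it satisfies condition Y.
By R17 (it satisfies condition Y, it has a prior cardiac history, it is tachycardic): it has attribute Q.
By R10 (it has attribute Q, it has a positive troponin): it is admitted.
By R8 (it is admitted): it carries flag H.

Yes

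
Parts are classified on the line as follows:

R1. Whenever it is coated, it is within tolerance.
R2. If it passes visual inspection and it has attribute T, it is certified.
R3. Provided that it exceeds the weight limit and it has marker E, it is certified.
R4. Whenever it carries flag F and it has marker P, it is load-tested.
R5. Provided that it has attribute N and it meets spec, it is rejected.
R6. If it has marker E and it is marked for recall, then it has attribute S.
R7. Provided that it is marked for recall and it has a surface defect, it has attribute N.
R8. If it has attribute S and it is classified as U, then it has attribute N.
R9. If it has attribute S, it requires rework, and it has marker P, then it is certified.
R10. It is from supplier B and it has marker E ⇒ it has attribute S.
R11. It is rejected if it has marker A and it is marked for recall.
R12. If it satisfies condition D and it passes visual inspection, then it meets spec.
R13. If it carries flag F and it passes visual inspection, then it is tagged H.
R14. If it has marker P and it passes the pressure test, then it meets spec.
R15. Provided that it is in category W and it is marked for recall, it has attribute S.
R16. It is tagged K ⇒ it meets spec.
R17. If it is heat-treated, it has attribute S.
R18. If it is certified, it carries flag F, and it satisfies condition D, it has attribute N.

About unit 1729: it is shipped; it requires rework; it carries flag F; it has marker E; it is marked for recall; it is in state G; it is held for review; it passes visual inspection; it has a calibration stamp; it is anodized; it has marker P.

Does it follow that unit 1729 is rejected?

No

Forward chaining from the given facts derives: is load-tested, has attribute S, is certified, is tagged H.
Rules concluding "it is rejected": R5 needs "it has attribute N"; R11 needs "it has marker A" — none of these are established.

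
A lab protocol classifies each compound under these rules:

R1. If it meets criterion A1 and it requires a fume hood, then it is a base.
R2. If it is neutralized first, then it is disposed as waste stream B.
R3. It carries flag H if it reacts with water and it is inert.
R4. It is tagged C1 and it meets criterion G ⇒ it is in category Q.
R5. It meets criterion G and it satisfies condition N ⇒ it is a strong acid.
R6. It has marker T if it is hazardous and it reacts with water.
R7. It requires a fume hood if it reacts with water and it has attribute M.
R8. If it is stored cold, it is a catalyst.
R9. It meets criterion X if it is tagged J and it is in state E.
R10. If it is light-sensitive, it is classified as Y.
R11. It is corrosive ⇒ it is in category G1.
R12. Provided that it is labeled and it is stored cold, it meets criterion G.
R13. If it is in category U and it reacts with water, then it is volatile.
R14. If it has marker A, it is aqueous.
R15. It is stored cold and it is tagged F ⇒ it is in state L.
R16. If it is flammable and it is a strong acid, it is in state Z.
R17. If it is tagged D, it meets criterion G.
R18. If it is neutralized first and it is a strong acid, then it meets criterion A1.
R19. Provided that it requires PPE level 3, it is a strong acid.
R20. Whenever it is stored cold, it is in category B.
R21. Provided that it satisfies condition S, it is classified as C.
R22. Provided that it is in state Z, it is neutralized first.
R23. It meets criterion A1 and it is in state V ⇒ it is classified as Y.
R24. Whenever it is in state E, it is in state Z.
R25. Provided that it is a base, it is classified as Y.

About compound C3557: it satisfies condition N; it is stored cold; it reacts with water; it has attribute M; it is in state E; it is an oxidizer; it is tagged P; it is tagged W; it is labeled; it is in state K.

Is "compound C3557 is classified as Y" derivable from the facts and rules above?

Yes

By R7 (it reacts with water, it has attribute M): it requires a fume hood.
By R12 (it is labeled, it is stored cold): it meets criterion G.
By R24 (it is in state E): it is in state Z.
By R5 (it meets criterion G, it satisfies condition N): it is a strong acid.
By R22 (it is in state Z): it is neutralized first.
By R18 (it is neutralized first, it is a strong acid): it meets criterion A1.
By R1 (it meets criterion A1, it requires a fume hood): it is a base.
By R25 (it is a base): it is classified as Y.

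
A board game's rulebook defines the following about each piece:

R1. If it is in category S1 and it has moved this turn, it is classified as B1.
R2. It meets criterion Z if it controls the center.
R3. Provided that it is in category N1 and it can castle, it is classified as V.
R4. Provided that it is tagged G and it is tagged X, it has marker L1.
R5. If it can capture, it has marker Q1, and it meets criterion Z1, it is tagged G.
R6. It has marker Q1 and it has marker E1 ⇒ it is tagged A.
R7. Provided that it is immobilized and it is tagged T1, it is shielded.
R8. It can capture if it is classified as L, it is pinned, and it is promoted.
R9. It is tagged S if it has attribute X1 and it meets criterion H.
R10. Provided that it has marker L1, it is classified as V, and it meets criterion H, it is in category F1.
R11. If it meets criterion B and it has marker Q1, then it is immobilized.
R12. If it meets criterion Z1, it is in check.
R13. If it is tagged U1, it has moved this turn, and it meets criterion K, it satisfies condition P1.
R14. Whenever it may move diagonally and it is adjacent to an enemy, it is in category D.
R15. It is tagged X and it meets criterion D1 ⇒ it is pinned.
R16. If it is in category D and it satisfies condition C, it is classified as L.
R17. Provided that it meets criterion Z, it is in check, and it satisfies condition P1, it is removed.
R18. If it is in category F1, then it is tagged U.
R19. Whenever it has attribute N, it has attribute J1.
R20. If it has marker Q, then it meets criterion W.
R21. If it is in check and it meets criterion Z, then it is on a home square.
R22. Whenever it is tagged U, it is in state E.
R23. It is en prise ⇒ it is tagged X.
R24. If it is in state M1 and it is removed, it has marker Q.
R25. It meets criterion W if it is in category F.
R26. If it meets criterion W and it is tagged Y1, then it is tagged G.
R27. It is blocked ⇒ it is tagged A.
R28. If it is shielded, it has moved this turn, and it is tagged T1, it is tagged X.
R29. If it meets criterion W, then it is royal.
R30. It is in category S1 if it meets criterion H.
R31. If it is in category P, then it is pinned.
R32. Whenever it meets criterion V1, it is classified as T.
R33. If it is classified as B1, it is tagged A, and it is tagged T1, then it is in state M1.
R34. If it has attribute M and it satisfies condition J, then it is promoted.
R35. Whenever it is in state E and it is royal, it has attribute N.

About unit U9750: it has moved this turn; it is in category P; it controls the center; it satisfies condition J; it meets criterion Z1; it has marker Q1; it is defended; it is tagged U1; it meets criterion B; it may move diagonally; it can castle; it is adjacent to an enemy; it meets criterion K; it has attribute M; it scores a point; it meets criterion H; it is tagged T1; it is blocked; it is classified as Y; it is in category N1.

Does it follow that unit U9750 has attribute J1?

No

Forward chaining from the given facts derives: meets criterion Z, is classified as V, is immobilized, is in check, satisfies condition P1, is in category D, is removed, is on a home square, is tagged A, is in category S1, is pinned, is promoted, is classified as B1, is shielded, is tagged X, is in state M1, has marker Q, meets criterion W, is royal.
The only rule concluding "it has attribute J1" is R19, which needs "it has attribute N"; that is never established.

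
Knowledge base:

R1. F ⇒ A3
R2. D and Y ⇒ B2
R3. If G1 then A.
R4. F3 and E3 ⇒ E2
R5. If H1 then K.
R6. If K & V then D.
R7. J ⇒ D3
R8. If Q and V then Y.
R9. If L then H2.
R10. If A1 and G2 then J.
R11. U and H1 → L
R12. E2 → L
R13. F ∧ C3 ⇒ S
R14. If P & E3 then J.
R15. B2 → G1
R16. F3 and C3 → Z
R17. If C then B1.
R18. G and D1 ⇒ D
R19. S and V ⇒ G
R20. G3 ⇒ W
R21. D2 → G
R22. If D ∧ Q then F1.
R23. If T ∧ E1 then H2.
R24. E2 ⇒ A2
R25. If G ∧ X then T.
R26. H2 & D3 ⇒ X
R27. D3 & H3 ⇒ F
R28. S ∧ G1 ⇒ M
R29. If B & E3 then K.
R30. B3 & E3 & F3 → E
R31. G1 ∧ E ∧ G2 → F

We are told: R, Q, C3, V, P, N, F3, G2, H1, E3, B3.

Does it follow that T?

E2  (by R4: F3, E3)
K  (by R5: H1)
D  (by R6: K, V)
Y  (by R8: Q, V)
L  (by R12: E2)
J  (by R14: P, E3)
E  (by R30: B3, E3, F3)
B2  (by R2: D, Y)
D3  (by R7: J)
H2  (by R9: L)
G1  (by R15: B2)
X  (by R26: H2, D3)
F  (by R31: G1, E, G2)
S  (by R13: F, C3)
G  (by R19: S, V)
T  (by R25: G, X)

Yes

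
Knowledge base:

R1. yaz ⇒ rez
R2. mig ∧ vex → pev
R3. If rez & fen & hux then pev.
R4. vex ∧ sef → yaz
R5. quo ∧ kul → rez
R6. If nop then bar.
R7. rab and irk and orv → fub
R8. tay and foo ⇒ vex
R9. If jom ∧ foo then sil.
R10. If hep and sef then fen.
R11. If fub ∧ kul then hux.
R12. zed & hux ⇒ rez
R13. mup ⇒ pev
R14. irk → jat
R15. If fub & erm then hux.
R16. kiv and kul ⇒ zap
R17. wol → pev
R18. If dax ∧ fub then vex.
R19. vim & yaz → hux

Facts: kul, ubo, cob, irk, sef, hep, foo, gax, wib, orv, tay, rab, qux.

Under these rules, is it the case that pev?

fub  (by R7: rab, irk, orv)
vex  (by R8: tay, foo)
fen  (by R10: hep, sef)
hux  (by R11: fub, kul)
yaz  (by R4: vex, sef)
rez  (by R1: yaz)
pev  (by R3: rez, fen, hux)

Yes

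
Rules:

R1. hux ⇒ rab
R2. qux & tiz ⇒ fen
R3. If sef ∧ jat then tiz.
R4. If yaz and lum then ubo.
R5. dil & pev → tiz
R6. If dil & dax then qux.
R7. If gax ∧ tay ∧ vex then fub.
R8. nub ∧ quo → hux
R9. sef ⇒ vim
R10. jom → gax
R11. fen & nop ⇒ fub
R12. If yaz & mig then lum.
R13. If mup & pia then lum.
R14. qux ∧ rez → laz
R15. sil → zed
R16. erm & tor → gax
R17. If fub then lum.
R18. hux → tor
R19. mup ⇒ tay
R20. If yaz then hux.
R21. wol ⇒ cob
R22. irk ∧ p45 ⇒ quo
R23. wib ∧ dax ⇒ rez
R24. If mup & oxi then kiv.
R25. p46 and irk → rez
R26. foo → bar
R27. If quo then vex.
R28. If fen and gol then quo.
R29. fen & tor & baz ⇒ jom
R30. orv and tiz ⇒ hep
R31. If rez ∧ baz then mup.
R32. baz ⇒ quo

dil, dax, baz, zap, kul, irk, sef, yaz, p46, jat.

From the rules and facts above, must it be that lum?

tiz  (by R3: sef, jat)
qux  (by R6: dil, dax)
hux  (by R20: yaz)
rez  (by R25: p46, irk)
mup  (by R31: rez, baz)
quo  (by R32: baz)
fen  (by R2: qux, tiz)
tor  (by R18: hux)
tay  (by R19: mup)
vex  (by R27: quo)
jom  (by R29: fen, tor, baz)
gax  (by R10: jom)
fub  (by R7: gax, tay, vex)
lum  (by R17: fub)

Yes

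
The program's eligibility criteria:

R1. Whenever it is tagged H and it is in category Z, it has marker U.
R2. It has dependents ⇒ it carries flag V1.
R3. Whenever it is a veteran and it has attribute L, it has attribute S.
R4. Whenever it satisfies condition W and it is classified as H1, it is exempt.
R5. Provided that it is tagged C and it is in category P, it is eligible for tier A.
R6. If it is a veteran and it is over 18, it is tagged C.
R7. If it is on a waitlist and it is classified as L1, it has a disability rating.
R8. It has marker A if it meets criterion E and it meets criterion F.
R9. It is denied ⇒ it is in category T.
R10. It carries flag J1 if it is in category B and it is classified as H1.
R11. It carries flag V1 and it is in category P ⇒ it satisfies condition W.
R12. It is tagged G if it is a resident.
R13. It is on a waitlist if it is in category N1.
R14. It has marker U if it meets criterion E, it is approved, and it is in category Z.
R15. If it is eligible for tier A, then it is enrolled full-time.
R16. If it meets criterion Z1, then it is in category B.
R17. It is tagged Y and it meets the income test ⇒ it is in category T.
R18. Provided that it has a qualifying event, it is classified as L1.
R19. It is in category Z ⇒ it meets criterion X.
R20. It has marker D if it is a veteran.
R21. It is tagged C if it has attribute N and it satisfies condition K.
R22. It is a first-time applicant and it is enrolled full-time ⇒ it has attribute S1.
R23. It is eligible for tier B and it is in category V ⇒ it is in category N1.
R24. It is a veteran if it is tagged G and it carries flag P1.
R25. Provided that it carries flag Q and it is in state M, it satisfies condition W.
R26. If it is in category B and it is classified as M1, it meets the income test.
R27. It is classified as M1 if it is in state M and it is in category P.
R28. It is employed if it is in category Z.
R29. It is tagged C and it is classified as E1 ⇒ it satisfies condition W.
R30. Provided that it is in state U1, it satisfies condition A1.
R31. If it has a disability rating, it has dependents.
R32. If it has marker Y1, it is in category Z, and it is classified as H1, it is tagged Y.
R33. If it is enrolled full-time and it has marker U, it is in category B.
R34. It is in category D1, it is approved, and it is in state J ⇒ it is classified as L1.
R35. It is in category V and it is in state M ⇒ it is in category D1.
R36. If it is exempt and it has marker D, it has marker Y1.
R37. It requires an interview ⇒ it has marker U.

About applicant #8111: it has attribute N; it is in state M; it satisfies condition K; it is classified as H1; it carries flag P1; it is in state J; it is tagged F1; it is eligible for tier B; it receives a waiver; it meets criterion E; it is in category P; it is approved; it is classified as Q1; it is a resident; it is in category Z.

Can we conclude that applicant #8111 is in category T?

Forward chaining from the given facts derives: is tagged G, has marker U, meets criterion X, is tagged C, is a veteran, is classified as M1, is employed, is eligible for tier A, is enrolled full-time, has marker D, is in category B, carries flag J1, meets the income test.
Rules concluding "it is in category T": R9 needs "it is denied"; R17 needs "it is tagged Y" — none of these are established.

No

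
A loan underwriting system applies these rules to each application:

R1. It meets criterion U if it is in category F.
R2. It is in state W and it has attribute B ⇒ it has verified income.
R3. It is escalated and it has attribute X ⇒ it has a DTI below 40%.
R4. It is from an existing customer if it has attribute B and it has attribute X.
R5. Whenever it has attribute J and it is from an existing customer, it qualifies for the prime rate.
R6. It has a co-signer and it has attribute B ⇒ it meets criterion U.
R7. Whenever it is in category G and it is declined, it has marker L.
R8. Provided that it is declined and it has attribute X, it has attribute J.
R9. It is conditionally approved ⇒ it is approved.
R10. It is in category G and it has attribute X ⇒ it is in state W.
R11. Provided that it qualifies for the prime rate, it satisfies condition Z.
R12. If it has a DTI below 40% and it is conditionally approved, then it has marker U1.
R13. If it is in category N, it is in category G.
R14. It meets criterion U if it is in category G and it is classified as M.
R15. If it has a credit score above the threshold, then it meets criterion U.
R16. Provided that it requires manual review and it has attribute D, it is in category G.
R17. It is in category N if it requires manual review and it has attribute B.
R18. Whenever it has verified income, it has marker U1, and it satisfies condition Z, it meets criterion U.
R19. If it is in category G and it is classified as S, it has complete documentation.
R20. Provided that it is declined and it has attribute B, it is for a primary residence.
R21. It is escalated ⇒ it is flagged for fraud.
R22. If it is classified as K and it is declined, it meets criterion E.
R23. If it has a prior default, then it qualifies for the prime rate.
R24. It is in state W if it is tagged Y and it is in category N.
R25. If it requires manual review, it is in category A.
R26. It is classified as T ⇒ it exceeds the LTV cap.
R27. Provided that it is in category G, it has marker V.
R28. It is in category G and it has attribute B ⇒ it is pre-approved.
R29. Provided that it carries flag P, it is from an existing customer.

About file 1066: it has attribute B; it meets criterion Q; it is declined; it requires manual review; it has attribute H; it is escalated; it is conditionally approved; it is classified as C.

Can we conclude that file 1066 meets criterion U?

No

Forward chaining from the given facts derives: is approved, is in category N, is for a primary residence, is flagged for fraud, is in category A, is in category G, has marker V, is pre-approved, has marker L.
Rules concluding "it meets criterion U": R1 needs "it is in category F"; R6 needs "it has a co-signer"; R14 needs "it is classified as M"; R15 needs "it has a credit score above the threshold"; R18 needs "it has verified income" — none of these are established.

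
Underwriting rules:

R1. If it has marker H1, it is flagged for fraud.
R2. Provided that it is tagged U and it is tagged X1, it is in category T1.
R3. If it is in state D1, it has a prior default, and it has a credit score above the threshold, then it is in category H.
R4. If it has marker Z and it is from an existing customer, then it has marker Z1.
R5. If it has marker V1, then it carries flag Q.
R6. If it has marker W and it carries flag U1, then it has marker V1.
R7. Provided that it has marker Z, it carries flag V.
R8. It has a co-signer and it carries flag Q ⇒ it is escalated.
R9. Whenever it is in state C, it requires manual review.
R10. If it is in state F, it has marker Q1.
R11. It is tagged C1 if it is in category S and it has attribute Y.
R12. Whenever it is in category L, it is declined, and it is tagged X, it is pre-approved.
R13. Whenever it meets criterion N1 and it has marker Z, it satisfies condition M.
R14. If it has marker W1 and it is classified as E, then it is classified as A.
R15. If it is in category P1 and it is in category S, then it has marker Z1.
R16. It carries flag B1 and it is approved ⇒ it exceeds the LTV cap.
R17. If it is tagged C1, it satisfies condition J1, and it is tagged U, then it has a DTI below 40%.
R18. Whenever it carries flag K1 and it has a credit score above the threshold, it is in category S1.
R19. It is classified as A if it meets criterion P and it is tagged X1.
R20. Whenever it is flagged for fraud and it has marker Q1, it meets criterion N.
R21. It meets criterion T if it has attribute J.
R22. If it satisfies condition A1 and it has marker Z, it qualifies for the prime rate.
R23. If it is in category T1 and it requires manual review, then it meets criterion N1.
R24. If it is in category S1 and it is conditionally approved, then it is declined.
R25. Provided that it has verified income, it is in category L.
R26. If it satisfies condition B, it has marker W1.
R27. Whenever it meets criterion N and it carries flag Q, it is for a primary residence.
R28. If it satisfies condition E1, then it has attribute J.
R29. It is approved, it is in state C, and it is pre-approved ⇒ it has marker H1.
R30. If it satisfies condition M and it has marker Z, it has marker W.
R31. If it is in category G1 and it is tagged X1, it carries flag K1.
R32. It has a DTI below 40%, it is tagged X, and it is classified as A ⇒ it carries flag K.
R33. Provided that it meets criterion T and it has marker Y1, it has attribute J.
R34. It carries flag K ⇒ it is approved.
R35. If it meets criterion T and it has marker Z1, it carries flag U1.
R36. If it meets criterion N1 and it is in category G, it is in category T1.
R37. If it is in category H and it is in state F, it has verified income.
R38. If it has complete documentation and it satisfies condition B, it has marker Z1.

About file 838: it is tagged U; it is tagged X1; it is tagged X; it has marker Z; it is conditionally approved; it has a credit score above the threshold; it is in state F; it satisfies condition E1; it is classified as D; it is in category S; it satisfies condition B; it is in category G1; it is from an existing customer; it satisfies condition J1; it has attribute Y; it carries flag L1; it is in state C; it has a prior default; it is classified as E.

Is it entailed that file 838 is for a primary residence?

No

Forward chaining from the given facts derives: is in category T1, has marker Z1, carries flag V, requires manual review, has marker Q1, is tagged C1, has a DTI below 40%, meets criterion N1, has marker W1, has attribute J, carries flag K1, satisfies condition M, is classified as A, is in category S1, meets criterion T, is declined, has marker W, carries flag K, is approved, carries flag U1, has marker V1, carries flag Q.
The only rule concluding "it is for a primary residence" is R27, which needs "it meets criterion N"; that is never established.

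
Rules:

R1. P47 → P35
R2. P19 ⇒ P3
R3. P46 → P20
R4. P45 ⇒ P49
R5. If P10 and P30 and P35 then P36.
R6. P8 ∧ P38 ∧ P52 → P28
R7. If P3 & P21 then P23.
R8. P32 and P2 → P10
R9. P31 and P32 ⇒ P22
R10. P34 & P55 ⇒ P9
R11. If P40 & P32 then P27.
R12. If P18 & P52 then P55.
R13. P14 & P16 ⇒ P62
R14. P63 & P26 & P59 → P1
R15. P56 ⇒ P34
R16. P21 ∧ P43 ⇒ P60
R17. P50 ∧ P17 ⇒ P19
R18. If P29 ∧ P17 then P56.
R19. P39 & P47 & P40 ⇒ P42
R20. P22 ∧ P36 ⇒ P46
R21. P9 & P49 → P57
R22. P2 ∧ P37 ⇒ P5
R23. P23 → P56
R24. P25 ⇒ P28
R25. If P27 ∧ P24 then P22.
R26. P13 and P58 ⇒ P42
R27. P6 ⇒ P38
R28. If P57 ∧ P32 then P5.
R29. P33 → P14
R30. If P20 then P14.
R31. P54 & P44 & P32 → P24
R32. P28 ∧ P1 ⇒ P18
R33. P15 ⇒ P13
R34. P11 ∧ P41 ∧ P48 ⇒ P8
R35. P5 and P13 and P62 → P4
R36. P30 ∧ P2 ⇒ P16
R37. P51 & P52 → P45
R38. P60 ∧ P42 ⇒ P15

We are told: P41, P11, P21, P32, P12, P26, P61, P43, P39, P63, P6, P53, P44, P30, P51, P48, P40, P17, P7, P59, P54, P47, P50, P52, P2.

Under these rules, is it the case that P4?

P35  (by R1: P47)
P10  (by R8: P32, P2)
P27  (by R11: P40, P32)
P1  (by R14: P63, P26, P59)
P60  (by R16: P21, P43)
P19  (by R17: P50, P17)
P42  (by R19: P39, P47, P40)
P38  (by R27: P6)
P24  (by R31: P54, P44, P32)
P8  (by R34: P11, P41, P48)
P16  (by R36: P30, P2)
P45  (by R37: P51, P52)
P15  (by R38: P60, P42)
P3  (by R2: P19)
P49  (by R4: P45)
P36  (by R5: P10, P30, P35)
P28  (by R6: P8, P38, P52)
P23  (by R7: P3, P21)
P56  (by R23: P23)
P22  (by R25: P27, P24)
P18  (by R32: P28, P1)
P13  (by R33: P15)
P55  (by R12: P18, P52)
P34  (by R15: P56)
P46  (by R20: P22, P36)
P20  (by R3: P46)
P9  (by R10: P34, P55)
P57  (by R21: P9, P49)
P5  (by R28: P57, P32)
P14  (by R30: P20)
P62  (by R13: P14, P16)
P4  (by R35: P5, P13, P62)

Yes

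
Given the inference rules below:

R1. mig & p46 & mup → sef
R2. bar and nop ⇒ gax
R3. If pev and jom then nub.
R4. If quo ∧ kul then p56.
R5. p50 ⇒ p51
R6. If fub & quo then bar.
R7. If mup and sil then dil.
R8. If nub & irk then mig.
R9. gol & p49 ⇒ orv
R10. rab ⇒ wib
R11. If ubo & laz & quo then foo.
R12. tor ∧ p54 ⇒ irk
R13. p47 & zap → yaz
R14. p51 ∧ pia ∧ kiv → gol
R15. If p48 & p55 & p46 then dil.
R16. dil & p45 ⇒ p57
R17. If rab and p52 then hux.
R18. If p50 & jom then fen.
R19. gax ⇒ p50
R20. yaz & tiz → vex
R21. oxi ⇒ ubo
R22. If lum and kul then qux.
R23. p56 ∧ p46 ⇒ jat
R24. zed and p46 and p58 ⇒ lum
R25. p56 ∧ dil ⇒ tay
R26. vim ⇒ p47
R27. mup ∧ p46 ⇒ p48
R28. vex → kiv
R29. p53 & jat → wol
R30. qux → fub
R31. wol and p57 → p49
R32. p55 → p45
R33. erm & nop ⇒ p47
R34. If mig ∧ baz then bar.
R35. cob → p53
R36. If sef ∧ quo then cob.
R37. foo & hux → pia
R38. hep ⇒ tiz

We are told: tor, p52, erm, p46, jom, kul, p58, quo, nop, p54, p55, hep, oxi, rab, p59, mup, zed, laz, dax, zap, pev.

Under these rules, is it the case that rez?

No

Forward chaining from the given facts derives: nub, p56, wib, irk, hux, ubo, jat, lum, p48, p45, p47, tiz, mig, foo, yaz, dil, p57, vex, qux, tay, kiv, fub, pia, sef, bar, cob, gax, p50, p53, p51, gol, fen, wol, p49, orv.
No rule has rez as its conclusion, and it is not among the given facts.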